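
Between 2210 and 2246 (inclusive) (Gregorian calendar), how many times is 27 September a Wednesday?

Track 27 September's weekday year by year (advancing +1, or +2 across a Feb 29):
  2210: Thu  2211: Fri (+1)  2212: Sun (+2)  2213: Mon (+1)  2214: Tue (+1)
  2215: Wed (+1) ✓  2216: Fri (+2)  2217: Sat (+1)  2218: Sun (+1)  2219: Mon (+1)
  2220: Wed (+2) ✓  2221: Thu (+1)  2222: Fri (+1)  2223: Sat (+1)  … (9 more years) …
  2233: Fri (+1)  2234: Sat (+1)  2235: Sun (+1)  2236: Tue (+2)  2237: Wed (+1) ✓
  2238: Thu (+1)  2239: Fri (+1)  2240: Sun (+2)  2241: Mon (+1)  2242: Tue (+1)
  2243: Wed (+1) ✓  2244: Fri (+2)  2245: Sat (+1)  2246: Sun (+1)
Wednesday years: 2215, 2220, 2226, 2237, 2243 — 5 in total.

5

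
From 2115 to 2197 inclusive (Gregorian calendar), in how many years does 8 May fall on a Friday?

12

Track 8 May's weekday year by year (advancing +1, or +2 across a Feb 29):
  2115: Wed  2116: Fri (+2) ✓  2117: Sat (+1)  2118: Sun (+1)  2119: Mon (+1)
  2120: Wed (+2)  2121: Thu (+1)  2122: Fri (+1) ✓  2123: Sat (+1)  2124: Mon (+2)
  2125: Tue (+1)  2126: Wed (+1)  2127: Thu (+1)  2128: Sat (+2)  … (55 more years) …
  2184: Sat (+2)  2185: Sun (+1)  2186: Mon (+1)  2187: Tue (+1)  2188: Thu (+2)
  2189: Fri (+1) ✓  2190: Sat (+1)  2191: Sun (+1)  2192: Tue (+2)  2193: Wed (+1)
  2194: Thu (+1)  2195: Fri (+1) ✓  2196: Sun (+2)  2197: Mon (+1)
Friday years: 2116, 2122, 2133, 2139, 2144, 2150, 2161, 2167, 2172, 2178, 2189, 2195 — 12 in total.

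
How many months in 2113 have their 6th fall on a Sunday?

1

Check the 6th of each month of 2113: Jan 6: Fri, Feb 6: Mon, Mar 6: Mon, Apr 6: Thu, May 6: Sat, Jun 6: Tue, Jul 6: Thu, Aug 6: Sun, Sep 6: Wed, Oct 6: Fri, Nov 6: Mon, Dec 6: Wed.
Sunday occurs in August — 1 month.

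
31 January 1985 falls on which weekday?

Thursday

January 1, 1985 is a Tuesday.
January 31 is day 31 of the year, i.e. 30 days after Jan 1.
30 mod 7 = 2, so advance 2 weekdays from Tuesday: Thursday.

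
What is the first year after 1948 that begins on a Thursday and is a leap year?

1976

Jan 1 advances by 2 weekdays after a leap year and by 1 after a common year.
1948: Jan 1 is Thursday (leap).
1949: Saturday
1950: Sunday
1951: Monday
1952: Tuesday (leap)
1953: Thursday
1954: Friday
1955: Saturday
1956: Sunday (leap)
1957: Tuesday
1958: Wednesday
1959: Thursday
1960: Friday (leap)
1961: Sunday
1962: Monday
1963: Tuesday
1964: Wednesday (leap)
1965: Friday
1966: Saturday
1967: Sunday
1968: Monday (leap)
1969: Wednesday
1970: Thursday
1971: Friday
1972: Saturday (leap)
1973: Monday
1974: Tuesday
1975: Wednesday
1976: Thursday (leap)
1976 begins on a Thursday and is a leap year.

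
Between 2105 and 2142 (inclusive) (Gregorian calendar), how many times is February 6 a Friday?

6

Track February 6's weekday year by year (advancing +1, or +2 across a Feb 29):
  2105: Fri ✓  2106: Sat (+1)  2107: Sun (+1)  2108: Mon (+1)  2109: Wed (+2)
  2110: Thu (+1)  2111: Fri (+1) ✓  2112: Sat (+1)  2113: Mon (+2)  2114: Tue (+1)
  2115: Wed (+1)  2116: Thu (+1)  2117: Sat (+2)  2118: Sun (+1)  … (10 more years) …
  2129: Sun (+2)  2130: Mon (+1)  2131: Tue (+1)  2132: Wed (+1)  2133: Fri (+2) ✓
  2134: Sat (+1)  2135: Sun (+1)  2136: Mon (+1)  2137: Wed (+2)  2138: Thu (+1)
  2139: Fri (+1) ✓  2140: Sat (+1)  2141: Mon (+2)  2142: Tue (+1)
Friday years: 2105, 2111, 2122, 2128, 2133, 2139 — 6 in total.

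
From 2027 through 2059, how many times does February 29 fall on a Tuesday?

Leap years in 2027–2059: 8 of them.
Feb 29 weekday advances by 5 (mod 7) from one leap year to the next four years later (or differs when a century non-leap intervenes).
Leap-day weekdays: 2028:Tue✓ 2032:Sun 2036:Fri 2040:Wed 2044:Mon 2048:Sat 2052:Thu 2056:Tue✓
Tuesday: 2028, 2056 → 2.

2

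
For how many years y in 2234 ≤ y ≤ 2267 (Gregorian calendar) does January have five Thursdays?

15

January has 31 days; it has five Thursdays when Thursday falls among the first (month-length − 28) days — i.e. when January 1 is one of Thursday/Wednesday/Tuesday.
January 1 by year: 2234:Wed✓ 2235:Thu✓ 2236:Fri 2237:Sun 2238:Mon 2239:Tue✓ 2240:Wed✓ 2241:Fri 2242:Sat 2243:Sun 2244:Mon 2245:Wed✓ 2246:Thu✓ 2247:Fri 2248:Sat …(4 more)… 2253:Sat 2254:Sun 2255:Mon 2256:Tue✓ 2257:Thu✓ 2258:Fri 2259:Sat 2260:Sun 2261:Tue✓ 2262:Wed✓ 2263:Thu✓ 2264:Fri 2265:Sun 2266:Mon 2267:Tue✓
Years with five Thursdays: 2234, 2235, 2239, 2240, 2245, 2246, 2250, 2251, 2252, 2256, 2257, 2261, 2262, 2263, 2267 → 15.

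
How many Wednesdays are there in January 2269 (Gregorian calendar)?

January 2269 has 31 days and begins on Friday.
The first Wednesday is January 6.
Wednesdays fall on 6, 13, 20, 27 — that's 4.

4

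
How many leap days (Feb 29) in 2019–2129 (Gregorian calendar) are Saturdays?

4

Leap years in 2019–2129: 27 of them.
Feb 29 weekday advances by 5 (mod 7) from one leap year to the next four years later (or differs when a century non-leap intervenes).
Leap-day weekdays: 2020:Sat✓ 2024:Thu 2028:Tue 2032:Sun 2036:Fri 2040:Wed 2044:Mon 2048:Sat✓ 2052:Thu 2056:Tue 2060:Sun 2064:Fri 2068:Wed 2072:Mon 2076:Sat✓ 2080:Thu 2084:Tue 2088:Sun 2092:Fri 2096:Wed 2104:Fri 2108:Wed 2112:Mon 2116:Sat✓ 2120:Thu 2124:Tue 2128:Sun
Saturday: 2020, 2048, 2076, 2116 → 4.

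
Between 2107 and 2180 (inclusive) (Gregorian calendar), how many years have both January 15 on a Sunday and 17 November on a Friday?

8

Check each year's weekday for January 15 and 17 November:
  2107: Sat/Thu  2108: Sun/Sat  2109: Tue/Sun  2110: Wed/Mon  2111: Thu/Tue  2112: Fri/Thu  2113: Sun/Fri ✓  2114: Mon/Sat  2115: Tue/Sun  2116: Wed/Tue  2117: Fri/Wed  2118: Sat/Thu  2119: Sun/Fri ✓  2120: Mon/Sun  …(46 more)…  2167: Thu/Tue  2168: Fri/Thu  2169: Sun/Fri ✓  2170: Mon/Sat  2171: Tue/Sun  2172: Wed/Tue  2173: Fri/Wed  2174: Sat/Thu  2175: Sun/Fri ✓  2176: Mon/Sun  2177: Wed/Mon  2178: Thu/Tue  2179: Fri/Wed  2180: Sat/Fri
Both conditions hold in: 2113, 2119, 2130, 2141, 2147, 2158, 2169, 2175 — 8.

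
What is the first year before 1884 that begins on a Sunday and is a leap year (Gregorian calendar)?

1860

Jan 1 advances by 2 weekdays after a leap year and by 1 after a common year.
1884: Jan 1 is Tuesday (leap).
1883: Monday
1882: Sunday
1881: Saturday
1880: Thursday (leap)
1879: Wednesday
1878: Tuesday
1877: Monday
1876: Saturday (leap)
1875: Friday
1874: Thursday
1873: Wednesday
1872: Monday (leap)
1871: Sunday
1870: Saturday
1869: Friday
1868: Wednesday (leap)
1867: Tuesday
1866: Monday
1865: Sunday
1864: Friday (leap)
1863: Thursday
1862: Wednesday
1861: Tuesday
1860: Sunday (leap)
1860 begins on a Sunday and is a leap year.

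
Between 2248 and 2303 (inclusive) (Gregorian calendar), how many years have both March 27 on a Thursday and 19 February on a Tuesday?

2

Check each year's weekday for March 27 and 19 February:
  2248: Mon/Sat  2249: Tue/Mon  2250: Wed/Tue  2251: Thu/Wed  2252: Sat/Thu  2253: Sun/Sat  2254: Mon/Sun  2255: Tue/Mon  2256: Thu/Tue ✓  2257: Fri/Thu  2258: Sat/Fri  2259: Sun/Sat  2260: Tue/Sun  2261: Wed/Tue  …(28 more)…  2290: Thu/Wed  2291: Fri/Thu  2292: Sun/Fri  2293: Mon/Sun  2294: Tue/Mon  2295: Wed/Tue  2296: Fri/Wed  2297: Sat/Fri  2298: Sun/Sat  2299: Mon/Sun  2300: Tue/Mon  2301: Wed/Tue  2302: Thu/Wed  2303: Fri/Thu
Both conditions hold in: 2256, 2284 — 2.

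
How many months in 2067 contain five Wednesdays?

4

A month of length L has five Wednesdays iff its first Wednesday is on day ≤ L−28 (so day 1–3 in a 31-day month, 1–2 in a 30-day month, day 1 in a leap February).
Checking each month of 2067: Jan starts Sat (31d); Feb starts Tue (28d); Mar starts Tue (31d) ✓; Apr starts Fri (30d); May starts Sun (31d); Jun starts Wed (30d) ✓; Jul starts Fri (31d); Aug starts Mon (31d) ✓; Sep starts Thu (30d); Oct starts Sat (31d); Nov starts Tue (30d) ✓; Dec starts Thu (31d).
Five-Wednesday months: March, June, August, November → 4.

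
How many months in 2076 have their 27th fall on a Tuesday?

Check the 27th of each month of 2076: Jan 27: Mon, Feb 27: Thu, Mar 27: Fri, Apr 27: Mon, May 27: Wed, Jun 27: Sat, Jul 27: Mon, Aug 27: Thu, Sep 27: Sun, Oct 27: Tue, Nov 27: Fri, Dec 27: Sun.
Tuesday occurs in October — 1 month.

1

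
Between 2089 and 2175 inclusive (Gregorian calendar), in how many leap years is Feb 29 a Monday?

Leap years in 2089–2175: 20 of them.
Feb 29 weekday advances by 5 (mod 7) from one leap year to the next four years later (or differs when a century non-leap intervenes).
Leap-day weekdays: 2092:Fri 2096:Wed 2104:Fri 2108:Wed 2112:Mon✓ 2116:Sat 2120:Thu 2124:Tue 2128:Sun 2132:Fri 2136:Wed 2140:Mon✓ 2144:Sat 2148:Thu 2152:Tue 2156:Sun 2160:Fri 2164:Wed 2168:Mon✓ 2172:Sat
Monday: 2112, 2140, 2168 → 3.

3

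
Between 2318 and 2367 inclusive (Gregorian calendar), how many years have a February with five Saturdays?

February has 28 days (29 in leap years); it has five Saturdays when Saturday falls among the first (month-length − 28) days — i.e. when February 1 is Saturday in a leap year (never in a common year).
February 1 by year: 2318:Fri 2319:Sat 2320:Sun 2321:Tue 2322:Wed 2323:Thu 2324:Fri 2325:Sun 2326:Mon 2327:Tue 2328:Wed 2329:Fri 2330:Sat 2331:Sun 2332:Mon …(20 more)… 2353:Sun 2354:Mon 2355:Tue 2356:Wed 2357:Fri 2358:Sat 2359:Sun 2360:Mon 2361:Wed 2362:Thu 2363:Fri 2364:Sat✓ 2365:Mon 2366:Tue 2367:Wed
Years with five Saturdays: 2336, 2364 → 2.

2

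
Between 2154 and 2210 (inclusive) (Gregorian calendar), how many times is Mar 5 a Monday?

Track Mar 5's weekday year by year (advancing +1, or +2 across a Feb 29):
  2154: Tue  2155: Wed (+1)  2156: Fri (+2)  2157: Sat (+1)  2158: Sun (+1)
  2159: Mon (+1) ✓  2160: Wed (+2)  2161: Thu (+1)  2162: Fri (+1)  2163: Sat (+1)
  2164: Mon (+2) ✓  2165: Tue (+1)  2166: Wed (+1)  2167: Thu (+1)  … (29 more years) …
  2197: Sun (+1)  2198: Mon (+1) ✓  2199: Tue (+1)  2200: Wed (+1)  2201: Thu (+1)
  2202: Fri (+1)  2203: Sat (+1)  2204: Mon (+2) ✓  2205: Tue (+1)  2206: Wed (+1)
  2207: Thu (+1)  2208: Sat (+2)  2209: Sun (+1)  2210: Mon (+1) ✓
Monday years: 2159, 2164, 2170, 2181, 2187, 2192, 2198, 2204, 2210 — 9 in total.

9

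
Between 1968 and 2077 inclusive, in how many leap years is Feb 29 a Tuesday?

Leap years in 1968–2077: 28 of them.
Feb 29 weekday advances by 5 (mod 7) from one leap year to the next four years later (or differs when a century non-leap intervenes).
Leap-day weekdays: 1968:Thu 1972:Tue✓ 1976:Sun 1980:Fri 1984:Wed 1988:Mon 1992:Sat 1996:Thu 2000:Tue✓ 2004:Sun 2008:Fri 2012:Wed 2016:Mon 2020:Sat 2024:Thu 2028:Tue✓ 2032:Sun 2036:Fri 2040:Wed 2044:Mon 2048:Sat 2052:Thu 2056:Tue✓ 2060:Sun 2064:Fri 2068:Wed 2072:Mon 2076:Sat
Tuesday: 1972, 2000, 2028, 2056 → 4.

4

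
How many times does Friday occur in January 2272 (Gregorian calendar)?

January 2272 has 31 days and begins on Monday.
The first Friday is January 5.
Fridays fall on 5, 12, 19, 26 — that's 4.

4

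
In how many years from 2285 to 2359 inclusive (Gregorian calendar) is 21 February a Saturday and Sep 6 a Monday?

Check each year's weekday for 21 February and Sep 6:
  2285: Sat/Sun  2286: Sun/Mon  2287: Mon/Tue  2288: Tue/Thu  2289: Thu/Fri  2290: Fri/Sat  2291: Sat/Sun  2292: Sun/Tue  2293: Tue/Wed  2294: Wed/Thu  2295: Thu/Fri  2296: Fri/Sun  2297: Sun/Mon  2298: Mon/Tue  …(47 more)…  2346: Thu/Fri  2347: Fri/Sat  2348: Sat/Mon ✓  2349: Mon/Tue  2350: Tue/Wed  2351: Wed/Thu  2352: Thu/Sat  2353: Sat/Sun  2354: Sun/Mon  2355: Mon/Tue  2356: Tue/Thu  2357: Thu/Fri  2358: Fri/Sat  2359: Sat/Sun
Both conditions hold in: 2320, 2348 — 2.

2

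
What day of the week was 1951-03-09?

January 1, 1951 is a Monday.
March 9 is day 68 of the year, i.e. 67 days after Jan 1.
67 mod 7 = 4, so advance 4 weekdays from Monday: Friday.

Friday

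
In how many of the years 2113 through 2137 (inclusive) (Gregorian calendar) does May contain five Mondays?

11

May has 31 days; it has five Mondays when Monday falls among the first (month-length − 28) days — i.e. when May 1 is one of Monday/Sunday/Saturday.
May 1 by year: 2113:Mon✓ 2114:Tue 2115:Wed 2116:Fri 2117:Sat✓ 2118:Sun✓ 2119:Mon✓ 2120:Wed 2121:Thu 2122:Fri 2123:Sat✓ 2124:Mon✓ 2125:Tue 2126:Wed 2127:Thu 2128:Sat✓ 2129:Sun✓ 2130:Mon✓ 2131:Tue 2132:Thu 2133:Fri 2134:Sat✓ 2135:Sun✓ 2136:Tue 2137:Wed
Years with five Mondays: 2113, 2117, 2118, 2119, 2123, 2124, 2128, 2129, 2130, 2134, 2135 → 11.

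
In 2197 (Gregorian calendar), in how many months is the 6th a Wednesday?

2

Check the 6th of each month of 2197: Jan 6: Fri, Feb 6: Mon, Mar 6: Mon, Apr 6: Thu, May 6: Sat, Jun 6: Tue, Jul 6: Thu, Aug 6: Sun, Sep 6: Wed, Oct 6: Fri, Nov 6: Mon, Dec 6: Wed.
Wednesday occurs in September, December — 2 months.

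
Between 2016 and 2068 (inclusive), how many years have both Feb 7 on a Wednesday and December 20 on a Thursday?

Check each year's weekday for Feb 7 and December 20:
  2016: Sun/Tue  2017: Tue/Wed  2018: Wed/Thu ✓  2019: Thu/Fri  2020: Fri/Sun  2021: Sun/Mon  2022: Mon/Tue  2023: Tue/Wed  2024: Wed/Fri  2025: Fri/Sat  2026: Sat/Sun  2027: Sun/Mon  2028: Mon/Wed  2029: Wed/Thu ✓  …(25 more)…  2055: Sun/Mon  2056: Mon/Wed  2057: Wed/Thu ✓  2058: Thu/Fri  2059: Fri/Sat  2060: Sat/Mon  2061: Mon/Tue  2062: Tue/Wed  2063: Wed/Thu ✓  2064: Thu/Sat  2065: Sat/Sun  2066: Sun/Mon  2067: Mon/Tue  2068: Tue/Thu
Both conditions hold in: 2018, 2029, 2035, 2046, 2057, 2063 — 6.

6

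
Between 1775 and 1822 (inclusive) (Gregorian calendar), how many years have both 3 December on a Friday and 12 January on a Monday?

Check each year's weekday for 3 December and 12 January:
  1775: Sun/Thu  1776: Tue/Fri  1777: Wed/Sun  1778: Thu/Mon  1779: Fri/Tue  1780: Sun/Wed  1781: Mon/Fri  1782: Tue/Sat  1783: Wed/Sun  1784: Fri/Mon ✓  1785: Sat/Wed  1786: Sun/Thu  1787: Mon/Fri  1788: Wed/Sat  …(20 more)…  1809: Sun/Thu  1810: Mon/Fri  1811: Tue/Sat  1812: Thu/Sun  1813: Fri/Tue  1814: Sat/Wed  1815: Sun/Thu  1816: Tue/Fri  1817: Wed/Sun  1818: Thu/Mon  1819: Fri/Tue  1820: Sun/Wed  1821: Mon/Fri  1822: Tue/Sat
Both conditions hold in: 1784 — 1.

1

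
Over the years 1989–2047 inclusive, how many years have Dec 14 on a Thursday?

Track Dec 14's weekday year by year (advancing +1, or +2 across a Feb 29):
  1989: Thu ✓  1990: Fri (+1)  1991: Sat (+1)  1992: Mon (+2)  1993: Tue (+1)
  1994: Wed (+1)  1995: Thu (+1) ✓  1996: Sat (+2)  1997: Sun (+1)  1998: Mon (+1)
  1999: Tue (+1)  2000: Thu (+2) ✓  2001: Fri (+1)  2002: Sat (+1)  … (31 more years) …
  2034: Thu (+1) ✓  2035: Fri (+1)  2036: Sun (+2)  2037: Mon (+1)  2038: Tue (+1)
  2039: Wed (+1)  2040: Fri (+2)  2041: Sat (+1)  2042: Sun (+1)  2043: Mon (+1)
  2044: Wed (+2)  2045: Thu (+1) ✓  2046: Fri (+1)  2047: Sat (+1)
Thursday years: 1989, 1995, 2000, 2006, 2017, 2023, 2028, 2034, 2045 — 9 in total.

9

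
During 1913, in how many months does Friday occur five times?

A month of length L has five Fridays iff its first Friday is on day ≤ L−28 (so day 1–3 in a 31-day month, 1–2 in a 30-day month, day 1 in a leap February).
Checking each month of 1913: Jan starts Wed (31d) ✓; Feb starts Sat (28d); Mar starts Sat (31d); Apr starts Tue (30d); May starts Thu (31d) ✓; Jun starts Sun (30d); Jul starts Tue (31d); Aug starts Fri (31d) ✓; Sep starts Mon (30d); Oct starts Wed (31d) ✓; Nov starts Sat (30d); Dec starts Mon (31d).
Five-Friday months: January, May, August, October → 4.

4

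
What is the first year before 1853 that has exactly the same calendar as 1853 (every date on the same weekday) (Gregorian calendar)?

1842

Two years share a calendar iff Jan 1 falls on the same weekday and both are leap or both are common. 1853: Jan 1 is Saturday, common year.
1852: Jan 1 Thursday, leap
1851: Jan 1 Wednesday, common
1850: Jan 1 Tuesday, common
1849: Jan 1 Monday, common
1848: Jan 1 Saturday, leap
1847: Jan 1 Friday, common
1846: Jan 1 Thursday, common
1845: Jan 1 Wednesday, common
1844: Jan 1 Monday, leap
1843: Jan 1 Sunday, common
1842: Jan 1 Saturday, common
1842 matches on both conditions.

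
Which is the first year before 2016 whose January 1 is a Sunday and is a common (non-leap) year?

Jan 1 advances by 2 weekdays after a leap year and by 1 after a common year.
2016: Jan 1 is Friday (leap).
2015: Thursday
2014: Wednesday
2013: Tuesday
2012: Sunday (leap)
2011: Saturday
2010: Friday
2009: Thursday
2008: Tuesday (leap)
2007: Monday
2006: Sunday
2006 begins on a Sunday and is a common year.

2006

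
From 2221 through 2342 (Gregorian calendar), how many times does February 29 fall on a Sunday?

4

Leap years in 2221–2342: 29 of them.
Feb 29 weekday advances by 5 (mod 7) from one leap year to the next four years later (or differs when a century non-leap intervenes).
Leap-day weekdays: 2224:Sun✓ 2228:Fri 2232:Wed 2236:Mon 2240:Sat 2244:Thu 2248:Tue 2252:Sun✓ 2256:Fri 2260:Wed 2264:Mon 2268:Sat 2272:Thu …(3 more)… 2288:Wed 2292:Mon 2296:Sat 2304:Mon 2308:Sat 2312:Thu 2316:Tue 2320:Sun✓ 2324:Fri 2328:Wed 2332:Mon 2336:Sat 2340:Thu
Sunday: 2224, 2252, 2280, 2320 → 4.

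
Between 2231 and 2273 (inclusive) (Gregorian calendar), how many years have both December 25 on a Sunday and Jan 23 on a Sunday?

Check each year's weekday for December 25 and Jan 23:
  2231: Sun/Sun ✓  2232: Tue/Mon  2233: Wed/Wed  2234: Thu/Thu  2235: Fri/Fri  2236: Sun/Sat  2237: Mon/Mon  2238: Tue/Tue  2239: Wed/Wed  2240: Fri/Thu  2241: Sat/Sat  2242: Sun/Sun ✓  2243: Mon/Mon  2244: Wed/Tue  …(15 more)…  2260: Tue/Mon  2261: Wed/Wed  2262: Thu/Thu  2263: Fri/Fri  2264: Sun/Sat  2265: Mon/Mon  2266: Tue/Tue  2267: Wed/Wed  2268: Fri/Thu  2269: Sat/Sat  2270: Sun/Sun ✓  2271: Mon/Mon  2272: Wed/Tue  2273: Thu/Thu
Both conditions hold in: 2231, 2242, 2253, 2259, 2270 — 5.

5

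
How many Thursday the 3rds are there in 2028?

2

Check the 3rd of each month of 2028: Jan 3: Mon, Feb 3: Thu, Mar 3: Fri, Apr 3: Mon, May 3: Wed, Jun 3: Sat, Jul 3: Mon, Aug 3: Thu, Sep 3: Sun, Oct 3: Tue, Nov 3: Fri, Dec 3: Sun.
Thursday occurs in February, August — 2 months.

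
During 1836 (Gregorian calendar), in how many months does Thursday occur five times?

A month of length L has five Thursdays iff its first Thursday is on day ≤ L−28 (so day 1–3 in a 31-day month, 1–2 in a 30-day month, day 1 in a leap February).
Checking each month of 1836: Jan starts Fri (31d); Feb starts Mon (29d); Mar starts Tue (31d) ✓; Apr starts Fri (30d); May starts Sun (31d); Jun starts Wed (30d) ✓; Jul starts Fri (31d); Aug starts Mon (31d); Sep starts Thu (30d) ✓; Oct starts Sat (31d); Nov starts Tue (30d); Dec starts Thu (31d) ✓.
Five-Thursday months: March, June, September, December → 4.

4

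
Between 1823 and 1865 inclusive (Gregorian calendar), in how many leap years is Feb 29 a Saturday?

Leap years in 1823–1865: 11 of them.
Feb 29 weekday advances by 5 (mod 7) from one leap year to the next four years later (or differs when a century non-leap intervenes).
Leap-day weekdays: 1824:Sun 1828:Fri 1832:Wed 1836:Mon 1840:Sat✓ 1844:Thu 1848:Tue 1852:Sun 1856:Fri 1860:Wed 1864:Mon
Saturday: 1840 → 1.

1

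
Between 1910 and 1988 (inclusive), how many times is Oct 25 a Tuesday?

Track Oct 25's weekday year by year (advancing +1, or +2 across a Feb 29):
  1910: Tue ✓  1911: Wed (+1)  1912: Fri (+2)  1913: Sat (+1)  1914: Sun (+1)
  1915: Mon (+1)  1916: Wed (+2)  1917: Thu (+1)  1918: Fri (+1)  1919: Sat (+1)
  1920: Mon (+2)  1921: Tue (+1) ✓  1922: Wed (+1)  1923: Thu (+1)  … (51 more years) …
  1975: Sat (+1)  1976: Mon (+2)  1977: Tue (+1) ✓  1978: Wed (+1)  1979: Thu (+1)
  1980: Sat (+2)  1981: Sun (+1)  1982: Mon (+1)  1983: Tue (+1) ✓  1984: Thu (+2)
  1985: Fri (+1)  1986: Sat (+1)  1987: Sun (+1)  1988: Tue (+2) ✓
Tuesday years: 1910, 1921, 1927, 1932, 1938, 1949, 1955, 1960, 1966, 1977, 1983, 1988 — 12 in total.

12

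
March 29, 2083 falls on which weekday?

Monday

January 1, 2083 is a Friday.
March 29 is day 88 of the year, i.e. 87 days after Jan 1.
87 mod 7 = 3, so advance 3 weekdays from Friday: Monday.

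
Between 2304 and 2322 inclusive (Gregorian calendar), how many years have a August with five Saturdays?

August has 31 days; it has five Saturdays when Saturday falls among the first (month-length − 28) days — i.e. when August 1 is one of Saturday/Friday/Thursday.
August 1 by year: 2304:Mon 2305:Tue 2306:Wed 2307:Thu✓ 2308:Sat✓ 2309:Sun 2310:Mon 2311:Tue 2312:Thu✓ 2313:Fri✓ 2314:Sat✓ 2315:Sun 2316:Tue 2317:Wed 2318:Thu✓ 2319:Fri✓ 2320:Sun 2321:Mon 2322:Tue
Years with five Saturdays: 2307, 2308, 2312, 2313, 2314, 2318, 2319 → 7.

7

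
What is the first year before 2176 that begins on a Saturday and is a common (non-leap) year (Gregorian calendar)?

Jan 1 advances by 2 weekdays after a leap year and by 1 after a common year.
2176: Jan 1 is Monday (leap).
2175: Sunday
2174: Saturday
2174 begins on a Saturday and is a common year.

2174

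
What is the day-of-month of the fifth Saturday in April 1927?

April 1, 1927 is a Friday, so the first Saturday is the 2nd.
The fifth Saturday is 2 + 28 = 30.

30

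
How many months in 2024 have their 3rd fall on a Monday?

1

Check the 3rd of each month of 2024: Jan 3: Wed, Feb 3: Sat, Mar 3: Sun, Apr 3: Wed, May 3: Fri, Jun 3: Mon, Jul 3: Wed, Aug 3: Sat, Sep 3: Tue, Oct 3: Thu, Nov 3: Sun, Dec 3: Tue.
Monday occurs in June — 1 month.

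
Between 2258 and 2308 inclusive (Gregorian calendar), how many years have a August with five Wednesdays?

August has 31 days; it has five Wednesdays when Wednesday falls among the first (month-length − 28) days — i.e. when August 1 is one of Wednesday/Tuesday/Monday.
August 1 by year: 2258:Sun 2259:Mon✓ 2260:Wed✓ 2261:Thu 2262:Fri 2263:Sat 2264:Mon✓ 2265:Tue✓ 2266:Wed✓ 2267:Thu 2268:Sat 2269:Sun 2270:Mon✓ 2271:Tue✓ 2272:Thu …(21 more)… 2294:Wed✓ 2295:Thu 2296:Sat 2297:Sun 2298:Mon✓ 2299:Tue✓ 2300:Wed✓ 2301:Thu 2302:Fri 2303:Sat 2304:Mon✓ 2305:Tue✓ 2306:Wed✓ 2307:Thu 2308:Sat
Years with five Wednesdays: 2259, 2260, 2264, 2265, 2266, 2270, 2271, 2276, 2277, 2281, 2282, 2283, 2287, 2288, 2292, 2293, 2294, 2298, 2299, 2300, 2304, 2305, 2306 → 23.

23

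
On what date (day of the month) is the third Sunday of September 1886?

September 1, 1886 is a Wednesday, so the first Sunday is the 5th.
The third Sunday is 5 + 14 = 19.

19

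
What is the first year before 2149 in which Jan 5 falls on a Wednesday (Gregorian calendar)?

2146

From one year to the next, a fixed date's weekday advances by 1, or by 2 when a Feb 29 lies between the two dates.
2149: January 5 is Sunday.
2148: Friday (−2)
2147: Thursday (−1)
2146: Wednesday (−1)
Jan 5 falls on a Wednesday in 2146.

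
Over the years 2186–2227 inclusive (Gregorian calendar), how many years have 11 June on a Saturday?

Track 11 June's weekday year by year (advancing +1, or +2 across a Feb 29):
  2186: Sun  2187: Mon (+1)  2188: Wed (+2)  2189: Thu (+1)  2190: Fri (+1)
  2191: Sat (+1) ✓  2192: Mon (+2)  2193: Tue (+1)  2194: Wed (+1)  2195: Thu (+1)
  2196: Sat (+2) ✓  2197: Sun (+1)  2198: Mon (+1)  2199: Tue (+1)  … (14 more years) …
  2214: Sat (+1) ✓  2215: Sun (+1)  2216: Tue (+2)  2217: Wed (+1)  2218: Thu (+1)
  2219: Fri (+1)  2220: Sun (+2)  2221: Mon (+1)  2222: Tue (+1)  2223: Wed (+1)
  2224: Fri (+2)  2225: Sat (+1) ✓  2226: Sun (+1)  2227: Mon (+1)
Saturday years: 2191, 2196, 2203, 2208, 2214, 2225 — 6 in total.

6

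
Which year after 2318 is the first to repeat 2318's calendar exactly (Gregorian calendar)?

2329

Two years share a calendar iff Jan 1 falls on the same weekday and both are leap or both are common. 2318: Jan 1 is Tuesday, common year.
2319: Jan 1 Wednesday, common
2320: Jan 1 Thursday, leap
2321: Jan 1 Saturday, common
2322: Jan 1 Sunday, common
2323: Jan 1 Monday, common
2324: Jan 1 Tuesday, leap
2325: Jan 1 Thursday, common
2326: Jan 1 Friday, common
2327: Jan 1 Saturday, common
2328: Jan 1 Sunday, leap
2329: Jan 1 Tuesday, common
2329 matches on both conditions.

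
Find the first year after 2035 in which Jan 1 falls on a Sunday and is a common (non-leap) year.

2045

Jan 1 advances by 2 weekdays after a leap year and by 1 after a common year.
2035: Jan 1 is Monday.
2036: Tuesday (leap)
2037: Thursday
2038: Friday
2039: Saturday
2040: Sunday (leap)
2041: Tuesday
2042: Wednesday
2043: Thursday
2044: Friday (leap)
2045: Sunday
2045 begins on a Sunday and is a common year.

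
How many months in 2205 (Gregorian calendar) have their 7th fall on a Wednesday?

Check the 7th of each month of 2205: Jan 7: Mon, Feb 7: Thu, Mar 7: Thu, Apr 7: Sun, May 7: Tue, Jun 7: Fri, Jul 7: Sun, Aug 7: Wed, Sep 7: Sat, Oct 7: Mon, Nov 7: Thu, Dec 7: Sat.
Wednesday occurs in August — 1 month.

1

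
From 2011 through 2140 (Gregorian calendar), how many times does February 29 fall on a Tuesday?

4

Leap years in 2011–2140: 32 of them.
Feb 29 weekday advances by 5 (mod 7) from one leap year to the next four years later (or differs when a century non-leap intervenes).
Leap-day weekdays: 2012:Wed 2016:Mon 2020:Sat 2024:Thu 2028:Tue✓ 2032:Sun 2036:Fri 2040:Wed 2044:Mon 2048:Sat 2052:Thu 2056:Tue✓ 2060:Sun …(6 more)… 2088:Sun 2092:Fri 2096:Wed 2104:Fri 2108:Wed 2112:Mon 2116:Sat 2120:Thu 2124:Tue✓ 2128:Sun 2132:Fri 2136:Wed 2140:Mon
Tuesday: 2028, 2056, 2084, 2124 → 4.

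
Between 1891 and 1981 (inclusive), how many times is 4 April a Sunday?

12

Track 4 April's weekday year by year (advancing +1, or +2 across a Feb 29):
  1891: Sat  1892: Mon (+2)  1893: Tue (+1)  1894: Wed (+1)  1895: Thu (+1)
  1896: Sat (+2)  1897: Sun (+1) ✓  1898: Mon (+1)  1899: Tue (+1)  1900: Wed (+1)
  1901: Thu (+1)  1902: Fri (+1)  1903: Sat (+1)  1904: Mon (+2)  … (63 more years) …
  1968: Thu (+2)  1969: Fri (+1)  1970: Sat (+1)  1971: Sun (+1) ✓  1972: Tue (+2)
  1973: Wed (+1)  1974: Thu (+1)  1975: Fri (+1)  1976: Sun (+2) ✓  1977: Mon (+1)
  1978: Tue (+1)  1979: Wed (+1)  1980: Fri (+2)  1981: Sat (+1)
Sunday years: 1897, 1909, 1915, 1920, 1926, 1937, 1943, 1948, 1954, 1965, 1971, 1976 — 12 in total.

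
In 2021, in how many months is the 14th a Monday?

Check the 14th of each month of 2021: Jan 14: Thu, Feb 14: Sun, Mar 14: Sun, Apr 14: Wed, May 14: Fri, Jun 14: Mon, Jul 14: Wed, Aug 14: Sat, Sep 14: Tue, Oct 14: Thu, Nov 14: Sun, Dec 14: Tue.
Monday occurs in June — 1 month.

1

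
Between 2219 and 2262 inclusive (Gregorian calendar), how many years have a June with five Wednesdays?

13

June has 30 days; it has five Wednesdays when Wednesday falls among the first (month-length − 28) days — i.e. when June 1 is one of Wednesday/Tuesday.
June 1 by year: 2219:Tue✓ 2220:Thu 2221:Fri 2222:Sat 2223:Sun 2224:Tue✓ 2225:Wed✓ 2226:Thu 2227:Fri 2228:Sun 2229:Mon 2230:Tue✓ 2231:Wed✓ 2232:Fri 2233:Sat …(14 more)… 2248:Thu 2249:Fri 2250:Sat 2251:Sun 2252:Tue✓ 2253:Wed✓ 2254:Thu 2255:Fri 2256:Sun 2257:Mon 2258:Tue✓ 2259:Wed✓ 2260:Fri 2261:Sat 2262:Sun
Years with five Wednesdays: 2219, 2224, 2225, 2230, 2231, 2236, 2241, 2242, 2247, 2252, 2253, 2258, 2259 → 13.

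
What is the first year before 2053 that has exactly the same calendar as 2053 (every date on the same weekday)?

Two years share a calendar iff Jan 1 falls on the same weekday and both are leap or both are common. 2053: Jan 1 is Wednesday, common year.
2052: Jan 1 Monday, leap
2051: Jan 1 Sunday, common
2050: Jan 1 Saturday, common
2049: Jan 1 Friday, common
2048: Jan 1 Wednesday, leap
2047: Jan 1 Tuesday, common
2046: Jan 1 Monday, common
2045: Jan 1 Sunday, common
2044: Jan 1 Friday, leap
2043: Jan 1 Thursday, common
2042: Jan 1 Wednesday, common
2042 matches on both conditions.

2042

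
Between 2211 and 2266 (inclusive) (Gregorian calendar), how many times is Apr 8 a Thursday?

8

Track Apr 8's weekday year by year (advancing +1, or +2 across a Feb 29):
  2211: Mon  2212: Wed (+2)  2213: Thu (+1) ✓  2214: Fri (+1)  2215: Sat (+1)
  2216: Mon (+2)  2217: Tue (+1)  2218: Wed (+1)  2219: Thu (+1) ✓  2220: Sat (+2)
  2221: Sun (+1)  2222: Mon (+1)  2223: Tue (+1)  2224: Thu (+2) ✓  … (28 more years) …
  2253: Fri (+1)  2254: Sat (+1)  2255: Sun (+1)  2256: Tue (+2)  2257: Wed (+1)
  2258: Thu (+1) ✓  2259: Fri (+1)  2260: Sun (+2)  2261: Mon (+1)  2262: Tue (+1)
  2263: Wed (+1)  2264: Fri (+2)  2265: Sat (+1)  2266: Sun (+1)
Thursday years: 2213, 2219, 2224, 2230, 2241, 2247, 2252, 2258 — 8 in total.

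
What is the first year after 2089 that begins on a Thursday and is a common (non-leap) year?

Jan 1 advances by 2 weekdays after a leap year and by 1 after a common year.
2089: Jan 1 is Saturday.
2090: Sunday
2091: Monday
2092: Tuesday (leap)
2093: Thursday
2093 begins on a Thursday and is a common year.

2093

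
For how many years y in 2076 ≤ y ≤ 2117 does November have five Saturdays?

November has 30 days; it has five Saturdays when Saturday falls among the first (month-length − 28) days — i.e. when November 1 is one of Saturday/Friday.
November 1 by year: 2076:Sun 2077:Mon 2078:Tue 2079:Wed 2080:Fri✓ 2081:Sat✓ 2082:Sun 2083:Mon 2084:Wed 2085:Thu 2086:Fri✓ 2087:Sat✓ 2088:Mon 2089:Tue 2090:Wed …(12 more)… 2103:Thu 2104:Sat✓ 2105:Sun 2106:Mon 2107:Tue 2108:Thu 2109:Fri✓ 2110:Sat✓ 2111:Sun 2112:Tue 2113:Wed 2114:Thu 2115:Fri✓ 2116:Sun 2117:Mon
Years with five Saturdays: 2080, 2081, 2086, 2087, 2092, 2097, 2098, 2104, 2109, 2110, 2115 → 11.

11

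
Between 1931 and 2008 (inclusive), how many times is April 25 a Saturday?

Track April 25's weekday year by year (advancing +1, or +2 across a Feb 29):
  1931: Sat ✓  1932: Mon (+2)  1933: Tue (+1)  1934: Wed (+1)  1935: Thu (+1)
  1936: Sat (+2) ✓  1937: Sun (+1)  1938: Mon (+1)  1939: Tue (+1)  1940: Thu (+2)
  1941: Fri (+1)  1942: Sat (+1) ✓  1943: Sun (+1)  1944: Tue (+2)  … (50 more years) …
  1995: Tue (+1)  1996: Thu (+2)  1997: Fri (+1)  1998: Sat (+1) ✓  1999: Sun (+1)
  2000: Tue (+2)  2001: Wed (+1)  2002: Thu (+1)  2003: Fri (+1)  2004: Sun (+2)
  2005: Mon (+1)  2006: Tue (+1)  2007: Wed (+1)  2008: Fri (+2)
Saturday years: 1931, 1936, 1942, 1953, 1959, 1964, 1970, 1981, 1987, 1992, 1998 — 11 in total.

11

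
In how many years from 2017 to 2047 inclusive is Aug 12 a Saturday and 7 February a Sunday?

0

Check each year's weekday for Aug 12 and 7 February:
  2017: Sat/Tue  2018: Sun/Wed  2019: Mon/Thu  2020: Wed/Fri  2021: Thu/Sun  2022: Fri/Mon  2023: Sat/Tue  2024: Mon/Wed  2025: Tue/Fri  2026: Wed/Sat  2027: Thu/Sun  2028: Sat/Mon  2029: Sun/Wed  2030: Mon/Thu  …(3 more)…  2034: Sat/Tue  2035: Sun/Wed  2036: Tue/Thu  2037: Wed/Sat  2038: Thu/Sun  2039: Fri/Mon  2040: Sun/Tue  2041: Mon/Thu  2042: Tue/Fri  2043: Wed/Sat  2044: Fri/Sun  2045: Sat/Tue  2046: Sun/Wed  2047: Mon/Thu
Both conditions hold in: no year — 0.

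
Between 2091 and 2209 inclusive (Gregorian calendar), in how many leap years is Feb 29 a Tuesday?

Leap years in 2091–2209: 28 of them.
Feb 29 weekday advances by 5 (mod 7) from one leap year to the next four years later (or differs when a century non-leap intervenes).
Leap-day weekdays: 2092:Fri 2096:Wed 2104:Fri 2108:Wed 2112:Mon 2116:Sat 2120:Thu 2124:Tue✓ 2128:Sun 2132:Fri 2136:Wed 2140:Mon 2144:Sat 2148:Thu 2152:Tue✓ 2156:Sun 2160:Fri 2164:Wed 2168:Mon 2172:Sat 2176:Thu 2180:Tue✓ 2184:Sun 2188:Fri 2192:Wed 2196:Mon 2204:Wed 2208:Mon
Tuesday: 2124, 2152, 2180 → 3.

3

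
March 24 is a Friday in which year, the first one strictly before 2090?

2084

From one year to the next, a fixed date's weekday advances by 1, or by 2 when a Feb 29 lies between the two dates.
2090: March 24 is Friday.
2089: Thursday (−1)
2088: Wednesday (−1)
2087: Monday (−2)
2086: Sunday (−1)
2085: Saturday (−1)
2084: Friday (−1)
March 24 falls on a Friday in 2084.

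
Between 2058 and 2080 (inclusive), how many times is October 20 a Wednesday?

Track October 20's weekday year by year (advancing +1, or +2 across a Feb 29):
  2058: Sun  2059: Mon (+1)  2060: Wed (+2) ✓  2061: Thu (+1)  2062: Fri (+1)
  2063: Sat (+1)  2064: Mon (+2)  2065: Tue (+1)  2066: Wed (+1) ✓  2067: Thu (+1)
  2068: Sat (+2)  2069: Sun (+1)  2070: Mon (+1)  2071: Tue (+1)  2072: Thu (+2)
  2073: Fri (+1)  2074: Sat (+1)  2075: Sun (+1)  2076: Tue (+2)  2077: Wed (+1) ✓
  2078: Thu (+1)  2079: Fri (+1)  2080: Sun (+2)
Wednesday years: 2060, 2066, 2077 — 3 in total.

3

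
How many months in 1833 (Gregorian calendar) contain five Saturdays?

4

A month of length L has five Saturdays iff its first Saturday is on day ≤ L−28 (so day 1–3 in a 31-day month, 1–2 in a 30-day month, day 1 in a leap February).
Checking each month of 1833: Jan starts Tue (31d); Feb starts Fri (28d); Mar starts Fri (31d) ✓; Apr starts Mon (30d); May starts Wed (31d); Jun starts Sat (30d) ✓; Jul starts Mon (31d); Aug starts Thu (31d) ✓; Sep starts Sun (30d); Oct starts Tue (31d); Nov starts Fri (30d) ✓; Dec starts Sun (31d).
Five-Saturday months: March, June, August, November → 4.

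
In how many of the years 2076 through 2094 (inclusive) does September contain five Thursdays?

6

September has 30 days; it has five Thursdays when Thursday falls among the first (month-length − 28) days — i.e. when September 1 is one of Thursday/Wednesday.
September 1 by year: 2076:Tue 2077:Wed✓ 2078:Thu✓ 2079:Fri 2080:Sun 2081:Mon 2082:Tue 2083:Wed✓ 2084:Fri 2085:Sat 2086:Sun 2087:Mon 2088:Wed✓ 2089:Thu✓ 2090:Fri 2091:Sat 2092:Mon 2093:Tue 2094:Wed✓
Years with five Thursdays: 2077, 2078, 2083, 2088, 2089, 2094 → 6.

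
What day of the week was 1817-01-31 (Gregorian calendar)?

Friday

January 1, 1817 is a Wednesday.
January 31 is day 31 of the year, i.e. 30 days after Jan 1.
30 mod 7 = 2, so advance 2 weekdays from Wednesday: Friday.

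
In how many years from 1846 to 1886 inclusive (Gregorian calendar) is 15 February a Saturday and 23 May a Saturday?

1

Check each year's weekday for 15 February and 23 May:
  1846: Sun/Sat  1847: Mon/Sun  1848: Tue/Tue  1849: Thu/Wed  1850: Fri/Thu  1851: Sat/Fri  1852: Sun/Sun  1853: Tue/Mon  1854: Wed/Tue  1855: Thu/Wed  1856: Fri/Fri  1857: Sun/Sat  1858: Mon/Sun  1859: Tue/Mon  …(13 more)…  1873: Sat/Fri  1874: Sun/Sat  1875: Mon/Sun  1876: Tue/Tue  1877: Thu/Wed  1878: Fri/Thu  1879: Sat/Fri  1880: Sun/Sun  1881: Tue/Mon  1882: Wed/Tue  1883: Thu/Wed  1884: Fri/Fri  1885: Sun/Sat  1886: Mon/Sun
Both conditions hold in: 1868 — 1.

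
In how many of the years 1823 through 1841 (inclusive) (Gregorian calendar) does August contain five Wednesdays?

August has 31 days; it has five Wednesdays when Wednesday falls among the first (month-length − 28) days — i.e. when August 1 is one of Wednesday/Tuesday/Monday.
August 1 by year: 1823:Fri 1824:Sun 1825:Mon✓ 1826:Tue✓ 1827:Wed✓ 1828:Fri 1829:Sat 1830:Sun 1831:Mon✓ 1832:Wed✓ 1833:Thu 1834:Fri 1835:Sat 1836:Mon✓ 1837:Tue✓ 1838:Wed✓ 1839:Thu 1840:Sat 1841:Sun
Years with five Wednesdays: 1825, 1826, 1827, 1831, 1832, 1836, 1837, 1838 → 8.

8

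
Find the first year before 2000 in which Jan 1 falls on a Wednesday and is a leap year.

Jan 1 advances by 2 weekdays after a leap year and by 1 after a common year.
2000: Jan 1 is Saturday (leap).
1999: Friday
1998: Thursday
1997: Wednesday
1996: Monday (leap)
1995: Sunday
1994: Saturday
1993: Friday
1992: Wednesday (leap)
1992 begins on a Wednesday and is a leap year.

1992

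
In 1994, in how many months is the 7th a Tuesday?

1

Check the 7th of each month of 1994: Jan 7: Fri, Feb 7: Mon, Mar 7: Mon, Apr 7: Thu, May 7: Sat, Jun 7: Tue, Jul 7: Thu, Aug 7: Sun, Sep 7: Wed, Oct 7: Fri, Nov 7: Mon, Dec 7: Wed.
Tuesday occurs in June — 1 month.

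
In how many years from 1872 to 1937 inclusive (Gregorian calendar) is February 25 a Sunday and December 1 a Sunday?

Check each year's weekday for February 25 and December 1:
  1872: Sun/Sun ✓  1873: Tue/Mon  1874: Wed/Tue  1875: Thu/Wed  1876: Fri/Fri  1877: Sun/Sat  1878: Mon/Sun  1879: Tue/Mon  1880: Wed/Wed  1881: Fri/Thu  1882: Sat/Fri  1883: Sun/Sat  1884: Mon/Mon  1885: Wed/Tue  …(38 more)…  1924: Mon/Mon  1925: Wed/Tue  1926: Thu/Wed  1927: Fri/Thu  1928: Sat/Sat  1929: Mon/Sun  1930: Tue/Mon  1931: Wed/Tue  1932: Thu/Thu  1933: Sat/Fri  1934: Sun/Sat  1935: Mon/Sun  1936: Tue/Tue  1937: Thu/Wed
Both conditions hold in: 1872, 1912 — 2.

2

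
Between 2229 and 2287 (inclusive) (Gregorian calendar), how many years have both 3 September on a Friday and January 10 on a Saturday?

2

Check each year's weekday for 3 September and January 10:
  2229: Thu/Sat  2230: Fri/Sun  2231: Sat/Mon  2232: Mon/Tue  2233: Tue/Thu  2234: Wed/Fri  2235: Thu/Sat  2236: Sat/Sun  2237: Sun/Tue  2238: Mon/Wed  2239: Tue/Thu  2240: Thu/Fri  2241: Fri/Sun  2242: Sat/Mon  …(31 more)…  2274: Thu/Sat  2275: Fri/Sun  2276: Sun/Mon  2277: Mon/Wed  2278: Tue/Thu  2279: Wed/Fri  2280: Fri/Sat ✓  2281: Sat/Mon  2282: Sun/Tue  2283: Mon/Wed  2284: Wed/Thu  2285: Thu/Sat  2286: Fri/Sun  2287: Sat/Mon
Both conditions hold in: 2252, 2280 — 2.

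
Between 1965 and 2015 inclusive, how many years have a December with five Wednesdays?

23

December has 31 days; it has five Wednesdays when Wednesday falls among the first (month-length − 28) days — i.e. when December 1 is one of Wednesday/Tuesday/Monday.
December 1 by year: 1965:Wed✓ 1966:Thu 1967:Fri 1968:Sun 1969:Mon✓ 1970:Tue✓ 1971:Wed✓ 1972:Fri 1973:Sat 1974:Sun 1975:Mon✓ 1976:Wed✓ 1977:Thu 1978:Fri 1979:Sat …(21 more)… 2001:Sat 2002:Sun 2003:Mon✓ 2004:Wed✓ 2005:Thu 2006:Fri 2007:Sat 2008:Mon✓ 2009:Tue✓ 2010:Wed✓ 2011:Thu 2012:Sat 2013:Sun 2014:Mon✓ 2015:Tue✓
Years with five Wednesdays: 1965, 1969, 1970, 1971, 1975, 1976, 1980, 1981, 1982, 1986, 1987, 1992, 1993, 1997, 1998, 1999, 2003, 2004, 2008, 2009, 2010, 2014, 2015 → 23.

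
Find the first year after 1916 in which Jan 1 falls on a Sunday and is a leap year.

Jan 1 advances by 2 weekdays after a leap year and by 1 after a common year.
1916: Jan 1 is Saturday (leap).
1917: Monday
1918: Tuesday
1919: Wednesday
1920: Thursday (leap)
1921: Saturday
1922: Sunday
1923: Monday
1924: Tuesday (leap)
1925: Thursday
1926: Friday
1927: Saturday
1928: Sunday (leap)
1928 begins on a Sunday and is a leap year.

1928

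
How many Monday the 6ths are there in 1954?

2

Check the 6th of each month of 1954: Jan 6: Wed, Feb 6: Sat, Mar 6: Sat, Apr 6: Tue, May 6: Thu, Jun 6: Sun, Jul 6: Tue, Aug 6: Fri, Sep 6: Mon, Oct 6: Wed, Nov 6: Sat, Dec 6: Mon.
Monday occurs in September, December — 2 months.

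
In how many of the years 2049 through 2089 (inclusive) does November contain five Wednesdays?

November has 30 days; it has five Wednesdays when Wednesday falls among the first (month-length − 28) days — i.e. when November 1 is one of Wednesday/Tuesday.
November 1 by year: 2049:Mon 2050:Tue✓ 2051:Wed✓ 2052:Fri 2053:Sat 2054:Sun 2055:Mon 2056:Wed✓ 2057:Thu 2058:Fri 2059:Sat 2060:Mon 2061:Tue✓ 2062:Wed✓ 2063:Thu …(11 more)… 2075:Fri 2076:Sun 2077:Mon 2078:Tue✓ 2079:Wed✓ 2080:Fri 2081:Sat 2082:Sun 2083:Mon 2084:Wed✓ 2085:Thu 2086:Fri 2087:Sat 2088:Mon 2089:Tue✓
Years with five Wednesdays: 2050, 2051, 2056, 2061, 2062, 2067, 2072, 2073, 2078, 2079, 2084, 2089 → 12.

12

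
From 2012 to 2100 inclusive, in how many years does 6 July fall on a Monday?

13

Track 6 July's weekday year by year (advancing +1, or +2 across a Feb 29):
  2012: Fri  2013: Sat (+1)  2014: Sun (+1)  2015: Mon (+1) ✓  2016: Wed (+2)
  2017: Thu (+1)  2018: Fri (+1)  2019: Sat (+1)  2020: Mon (+2) ✓  2021: Tue (+1)
  2022: Wed (+1)  2023: Thu (+1)  2024: Sat (+2)  2025: Sun (+1)  … (61 more years) …
  2087: Sun (+1)  2088: Tue (+2)  2089: Wed (+1)  2090: Thu (+1)  2091: Fri (+1)
  2092: Sun (+2)  2093: Mon (+1) ✓  2094: Tue (+1)  2095: Wed (+1)  2096: Fri (+2)
  2097: Sat (+1)  2098: Sun (+1)  2099: Mon (+1) ✓  2100: Tue (+1)
Monday years: 2015, 2020, 2026, 2037, 2043, 2048, 2054, 2065, 2071, 2076, 2082, 2093, 2099 — 13 in total.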